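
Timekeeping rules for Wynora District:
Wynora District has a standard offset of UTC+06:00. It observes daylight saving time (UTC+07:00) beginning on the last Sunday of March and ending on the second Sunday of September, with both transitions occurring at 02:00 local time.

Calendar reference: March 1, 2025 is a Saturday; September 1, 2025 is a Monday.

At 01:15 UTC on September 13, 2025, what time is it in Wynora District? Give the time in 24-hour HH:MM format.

08:15

1 March 2025 is a Saturday, so Sundays fall on 2, 9, 16, 23, 30; the last is March 30.
1 September 2025 is a Monday, so the first Sunday is September 7 and the second is September 14.
At the standard offset (UTC+06:00), 01:15 UTC + 6h = 07:15 Wynora District standard time.
The standard-time date in Wynora District, September 13, 2025, lies within the daylight-saving period (30 March – 14 September), so Wynora District is on daylight time, UTC+07:00.
01:15 UTC + 7h = 08:15 local.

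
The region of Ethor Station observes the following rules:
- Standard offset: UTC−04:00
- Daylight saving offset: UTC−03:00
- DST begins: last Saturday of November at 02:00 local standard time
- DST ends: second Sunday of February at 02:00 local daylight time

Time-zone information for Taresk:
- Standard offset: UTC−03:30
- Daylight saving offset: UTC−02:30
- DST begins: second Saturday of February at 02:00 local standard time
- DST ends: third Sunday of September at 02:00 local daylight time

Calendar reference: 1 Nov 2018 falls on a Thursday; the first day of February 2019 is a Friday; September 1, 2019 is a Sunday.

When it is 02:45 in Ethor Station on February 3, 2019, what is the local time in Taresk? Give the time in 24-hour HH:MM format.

1 November 2018 is a Thursday, so Saturdays fall on 3, 10, 17, 24; the last is November 24.
1 February 2019 is a Friday, so the first Sunday is February 3 and the second is February 10.
Daylight saving runs 24 November 2018 – 10 February 2019; February 3, 2019 is inside that window, so Ethor Station is at UTC−03:00.
02:45 Ethor Station + 3h = 05:45 UTC.
1 February 2019 is a Friday, so the first Saturday is February 2 and the second is February 9.
1 September 2019 is a Sunday, so the first Sunday is September 1 and the third is September 15.
At the standard offset (UTC−03:30), 05:45 UTC − 3h30m = 02:15 Taresk standard time.
The standard-time date in Taresk, February 3, 2019, is outside the daylight-saving period (9 February – 15 September), so Taresk is on standard time, UTC−03:30.
05:45 UTC − 3h30m = 02:15 Taresk.

02:15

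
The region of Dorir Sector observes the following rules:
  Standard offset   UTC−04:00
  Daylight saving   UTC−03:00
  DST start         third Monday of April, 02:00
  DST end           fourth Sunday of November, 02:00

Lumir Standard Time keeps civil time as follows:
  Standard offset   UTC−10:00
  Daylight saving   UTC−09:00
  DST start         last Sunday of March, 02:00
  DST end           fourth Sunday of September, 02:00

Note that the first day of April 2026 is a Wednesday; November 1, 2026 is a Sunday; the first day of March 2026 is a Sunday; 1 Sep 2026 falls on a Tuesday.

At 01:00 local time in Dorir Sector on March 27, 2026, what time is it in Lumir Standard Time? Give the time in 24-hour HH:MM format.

19:00

1 April 2026 is a Wednesday, so the first Monday is April 6 and the third is April 20.
1 November 2026 is a Sunday, so the first Sunday is November 1 and the fourth is November 22.
Daylight saving runs 20 April – 22 November; March 27, 2026 is outside that window, so Dorir Sector is on standard time at UTC−04:00.
01:00 Dorir Sector + 4h = 05:00 UTC.
1 March 2026 is a Sunday, so Sundays fall on 1, 8, 15, 22, 29; the last is March 29.
1 September 2026 is a Tuesday, so the first Sunday is September 6 and the fourth is September 27.
At the standard offset (UTC−10:00), 05:00 UTC − 10h = 19:00 Lumir Standard Time standard time (rolling into the previous day, 26 March 2026).
Daylight saving runs 29 March – 27 September; the standard-time date in Lumir Standard Time, March 26, 2026, is outside that window, so Lumir Standard Time is on standard time at UTC−10:00.
05:00 UTC − 10h = 19:00 Lumir Standard Time (rolling into the previous day, 26 March 2026).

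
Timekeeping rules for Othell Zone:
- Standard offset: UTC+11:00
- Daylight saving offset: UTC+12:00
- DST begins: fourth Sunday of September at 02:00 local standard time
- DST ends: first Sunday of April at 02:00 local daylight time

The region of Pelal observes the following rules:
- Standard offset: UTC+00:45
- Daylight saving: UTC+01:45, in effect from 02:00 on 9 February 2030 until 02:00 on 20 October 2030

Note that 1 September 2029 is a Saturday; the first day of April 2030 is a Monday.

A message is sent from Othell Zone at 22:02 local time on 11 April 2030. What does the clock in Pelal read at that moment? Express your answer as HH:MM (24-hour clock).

1 September 2029 is a Saturday, so the first Sunday is September 2 and the fourth is September 23.
1 April 2030 is a Monday, so the first Sunday is April 7.
11 April 2030 does not fall between 23 September 2029 and 7 April 2030, so daylight saving is not in effect and Othell Zone is at UTC+11:00.
22:02 Othell Zone − 11h = 11:02 UTC.
At the standard offset (UTC+00:45), 11:02 UTC + 0h45m = 11:47 Pelal standard time.
The standard-time date in Pelal, 11 April 2030, falls between 9 February and 20 October, so daylight saving is in effect and Pelal is at UTC+01:45.
11:02 UTC + 1h45m = 12:47 Pelal.

12:47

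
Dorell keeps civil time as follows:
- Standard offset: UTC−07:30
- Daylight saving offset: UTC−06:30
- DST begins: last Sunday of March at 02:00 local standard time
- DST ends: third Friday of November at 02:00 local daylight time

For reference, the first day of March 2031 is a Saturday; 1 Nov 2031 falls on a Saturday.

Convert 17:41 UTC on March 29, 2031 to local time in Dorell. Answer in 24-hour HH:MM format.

1 March 2031 is a Saturday, so Sundays fall on 2, 9, 16, 23, 30; the last is March 30.
1 November 2031 is a Saturday, so the first Friday is November 7 and the third is November 21.
At the standard offset (UTC−07:30), 17:41 UTC − 7h30m = 10:11 Dorell standard time.
The standard-time date in Dorell, March 29, 2031, is outside the daylight-saving period (30 March – 21 November), so Dorell is on standard time, UTC−07:30.
17:41 UTC − 7h30m = 10:11 local.

10:11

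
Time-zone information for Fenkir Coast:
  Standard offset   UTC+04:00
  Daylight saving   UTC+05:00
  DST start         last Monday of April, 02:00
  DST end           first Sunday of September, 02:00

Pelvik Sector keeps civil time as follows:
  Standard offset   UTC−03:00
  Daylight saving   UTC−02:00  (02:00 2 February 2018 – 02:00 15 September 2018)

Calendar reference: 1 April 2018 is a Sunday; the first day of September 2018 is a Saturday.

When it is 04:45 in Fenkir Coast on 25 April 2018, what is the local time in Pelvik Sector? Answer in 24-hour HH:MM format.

1 April 2018 is a Sunday, so Mondays fall on 2, 9, 16, 23, 30; the last is April 30.
1 September 2018 is a Saturday, so the first Sunday is September 2.
Daylight saving runs 30 April – 2 September; 25 April 2018 is outside that window, so Fenkir Coast is on standard time at UTC+04:00.
04:45 Fenkir Coast − 4h = 00:45 UTC.
At the standard offset (UTC−03:00), 00:45 UTC − 3h = 21:45 Pelvik Sector standard time (rolling into the previous day, 24 April 2018).
The standard-time date in Pelvik Sector, 24 April 2018, falls between 2 February and 15 September, so daylight saving is in effect and Pelvik Sector is at UTC−02:00.
00:45 UTC − 2h = 22:45 Pelvik Sector (rolling into the previous day, 24 April 2018).

22:45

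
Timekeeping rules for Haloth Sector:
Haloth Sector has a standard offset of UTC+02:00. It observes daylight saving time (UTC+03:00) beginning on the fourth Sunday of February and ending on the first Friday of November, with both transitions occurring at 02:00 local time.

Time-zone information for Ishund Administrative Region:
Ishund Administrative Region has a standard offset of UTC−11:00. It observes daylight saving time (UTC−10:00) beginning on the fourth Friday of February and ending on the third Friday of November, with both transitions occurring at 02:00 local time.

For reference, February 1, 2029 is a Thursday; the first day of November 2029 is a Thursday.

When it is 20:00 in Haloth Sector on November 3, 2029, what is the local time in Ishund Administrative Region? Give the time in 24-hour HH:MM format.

08:00

1 February 2029 is a Thursday, so the first Sunday is February 4 and the fourth is February 25.
1 November 2029 is a Thursday, so the first Friday is November 2.
November 3, 2029 does not fall between 25 February and 2 November, so daylight saving is not in effect and Haloth Sector is at UTC+02:00.
20:00 Haloth Sector − 2h = 18:00 UTC.
1 February 2029 is a Thursday, so the first Friday is February 2 and the fourth is February 23.
1 November 2029 is a Thursday, so the first Friday is November 2 and the third is November 16.
At the standard offset (UTC−11:00), 18:00 UTC − 11h = 07:00 Ishund Administrative Region standard time.
The standard-time date in Ishund Administrative Region, November 3, 2029, falls between 23 February and 16 November, so daylight saving is in effect and Ishund Administrative Region is at UTC−10:00.
18:00 UTC − 10h = 08:00 Ishund Administrative Region.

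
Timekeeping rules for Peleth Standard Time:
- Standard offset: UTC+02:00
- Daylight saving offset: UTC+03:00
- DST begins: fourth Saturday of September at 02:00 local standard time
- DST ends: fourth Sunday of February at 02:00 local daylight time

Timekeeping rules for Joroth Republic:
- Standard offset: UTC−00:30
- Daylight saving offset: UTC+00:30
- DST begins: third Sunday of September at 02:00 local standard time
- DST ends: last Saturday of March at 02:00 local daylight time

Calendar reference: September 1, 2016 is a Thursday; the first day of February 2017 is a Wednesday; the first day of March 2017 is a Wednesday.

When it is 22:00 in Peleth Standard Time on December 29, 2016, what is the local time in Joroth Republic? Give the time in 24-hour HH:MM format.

1 September 2016 is a Thursday, so the first Saturday is September 3 and the fourth is September 24.
1 February 2017 is a Wednesday, so the first Sunday is February 5 and the fourth is February 26.
December 29, 2016 lies within the daylight-saving period (24 September 2016 – 26 February 2017), so Peleth Standard Time is on daylight time, UTC+03:00.
22:00 Peleth Standard Time − 3h = 19:00 UTC.
1 September 2016 is a Thursday, so the first Sunday is September 4 and the third is September 18.
1 March 2017 is a Wednesday, so Saturdays fall on 4, 11, 18, 25; the last is March 25.
At the standard offset (UTC−00:30), 19:00 UTC − 0h30m = 18:30 Joroth Republic standard time.
The standard-time date in Joroth Republic, December 29, 2016, falls between 18 September 2016 and 25 March 2017, so daylight saving is in effect and Joroth Republic is at UTC+00:30.
19:00 UTC + 0h30m = 19:30 Joroth Republic.

19:30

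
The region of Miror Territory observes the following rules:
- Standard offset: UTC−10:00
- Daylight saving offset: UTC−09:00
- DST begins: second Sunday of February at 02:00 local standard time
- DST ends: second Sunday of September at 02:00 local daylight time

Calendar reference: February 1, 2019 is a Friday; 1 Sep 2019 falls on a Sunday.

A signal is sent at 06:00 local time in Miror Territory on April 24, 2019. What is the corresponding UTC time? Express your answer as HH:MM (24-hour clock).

1 February 2019 is a Friday, so the first Sunday is February 3 and the second is February 10.
1 September 2019 is a Sunday, so the first Sunday is September 1 and the second is September 8.
Daylight saving runs 10 February – 8 September; April 24, 2019 is inside that window, so Miror Territory is at UTC−09:00.
06:00 local + 9h = 15:00 UTC.

15:00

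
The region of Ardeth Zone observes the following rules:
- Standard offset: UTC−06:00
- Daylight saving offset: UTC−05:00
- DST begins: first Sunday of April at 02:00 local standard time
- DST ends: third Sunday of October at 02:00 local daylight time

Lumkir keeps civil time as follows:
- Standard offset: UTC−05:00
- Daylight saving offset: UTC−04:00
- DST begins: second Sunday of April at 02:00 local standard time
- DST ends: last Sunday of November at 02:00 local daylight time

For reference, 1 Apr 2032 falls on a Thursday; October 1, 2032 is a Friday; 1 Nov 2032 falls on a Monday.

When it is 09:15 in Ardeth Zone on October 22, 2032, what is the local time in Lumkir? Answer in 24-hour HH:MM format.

11:15

1 April 2032 is a Thursday, so the first Sunday is April 4.
1 October 2032 is a Friday, so the first Sunday is October 3 and the third is October 17.
Daylight saving runs 4 April – 17 October; October 22, 2032 is outside that window, so Ardeth Zone is on standard time at UTC−06:00.
09:15 Ardeth Zone + 6h = 15:15 UTC.
1 April 2032 is a Thursday, so the first Sunday is April 4 and the second is April 11.
1 November 2032 is a Monday, so Sundays fall on 7, 14, 21, 28; the last is November 28.
At the standard offset (UTC−05:00), 15:15 UTC − 5h = 10:15 Lumkir standard time.
Daylight saving runs 11 April – 28 November; the standard-time date in Lumkir, October 22, 2032, is inside that window, so Lumkir is at UTC−04:00.
15:15 UTC − 4h = 11:15 Lumkir.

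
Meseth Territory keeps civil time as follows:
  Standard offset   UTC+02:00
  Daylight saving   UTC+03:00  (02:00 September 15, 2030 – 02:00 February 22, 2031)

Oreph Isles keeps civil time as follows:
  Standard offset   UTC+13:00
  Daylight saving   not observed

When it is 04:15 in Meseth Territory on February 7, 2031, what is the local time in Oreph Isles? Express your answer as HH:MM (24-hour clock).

14:15

Daylight saving runs 15 September 2030 – 22 February 2031; February 7, 2031 is inside that window, so Meseth Territory is at UTC+03:00.
04:15 Meseth Territory − 3h = 01:15 UTC.
Oreph Isles stays on UTC+13:00 all year.
01:15 UTC + 13h = 14:15 Oreph Isles.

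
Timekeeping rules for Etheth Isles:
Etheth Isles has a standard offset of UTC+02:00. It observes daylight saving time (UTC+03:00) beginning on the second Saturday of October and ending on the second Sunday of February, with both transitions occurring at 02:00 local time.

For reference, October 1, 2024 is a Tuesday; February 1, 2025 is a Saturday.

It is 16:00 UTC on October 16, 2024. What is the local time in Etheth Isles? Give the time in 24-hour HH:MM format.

1 October 2024 is a Tuesday, so the first Saturday is October 5 and the second is October 12.
1 February 2025 is a Saturday, so the first Sunday is February 2 and the second is February 9.
At the standard offset (UTC+02:00), 16:00 UTC + 2h = 18:00 Etheth Isles standard time.
The standard-time date in Etheth Isles, October 16, 2024, falls between 12 October 2024 and 9 February 2025, so daylight saving is in effect and Etheth Isles is at UTC+03:00.
16:00 UTC + 3h = 19:00 local.

19:00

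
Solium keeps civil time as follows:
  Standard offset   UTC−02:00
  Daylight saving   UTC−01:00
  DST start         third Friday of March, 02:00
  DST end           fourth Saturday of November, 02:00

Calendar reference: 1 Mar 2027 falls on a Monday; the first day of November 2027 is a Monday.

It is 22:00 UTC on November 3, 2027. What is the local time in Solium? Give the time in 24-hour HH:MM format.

1 March 2027 is a Monday, so the first Friday is March 5 and the third is March 19.
1 November 2027 is a Monday, so the first Saturday is November 6 and the fourth is November 27.
At the standard offset (UTC−02:00), 22:00 UTC − 2h = 20:00 Solium standard time.
The standard-time date in Solium, November 3, 2027, falls between 19 March and 27 November, so daylight saving is in effect and Solium is at UTC−01:00.
22:00 UTC − 1h = 21:00 local.

21:00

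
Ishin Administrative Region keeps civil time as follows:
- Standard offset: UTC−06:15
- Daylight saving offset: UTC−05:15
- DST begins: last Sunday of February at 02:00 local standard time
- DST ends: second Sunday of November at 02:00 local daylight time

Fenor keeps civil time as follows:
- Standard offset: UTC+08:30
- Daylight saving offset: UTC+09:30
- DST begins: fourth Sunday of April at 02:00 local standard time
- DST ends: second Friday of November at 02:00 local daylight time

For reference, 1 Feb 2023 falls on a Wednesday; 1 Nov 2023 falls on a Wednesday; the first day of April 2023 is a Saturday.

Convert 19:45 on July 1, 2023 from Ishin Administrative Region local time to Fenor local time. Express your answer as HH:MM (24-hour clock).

10:30

1 February 2023 is a Wednesday, so Sundays fall on 5, 12, 19, 26; the last is February 26.
1 November 2023 is a Wednesday, so the first Sunday is November 5 and the second is November 12.
Daylight saving runs 26 February – 12 November; July 1, 2023 is inside that window, so Ishin Administrative Region is at UTC−05:15.
19:45 Ishin Administrative Region + 5h15m = 01:00 UTC (rolling into the next day, 2 July 2023).
1 April 2023 is a Saturday, so the first Sunday is April 2 and the fourth is April 23.
1 November 2023 is a Wednesday, so the first Friday is November 3 and the second is November 10.
At the standard offset (UTC+08:30), 01:00 UTC + 8h30m = 09:30 Fenor standard time.
Daylight saving runs 23 April – 10 November; the standard-time date in Fenor, July 2, 2023, is inside that window, so Fenor is at UTC+09:30.
01:00 UTC + 9h30m = 10:30 Fenor.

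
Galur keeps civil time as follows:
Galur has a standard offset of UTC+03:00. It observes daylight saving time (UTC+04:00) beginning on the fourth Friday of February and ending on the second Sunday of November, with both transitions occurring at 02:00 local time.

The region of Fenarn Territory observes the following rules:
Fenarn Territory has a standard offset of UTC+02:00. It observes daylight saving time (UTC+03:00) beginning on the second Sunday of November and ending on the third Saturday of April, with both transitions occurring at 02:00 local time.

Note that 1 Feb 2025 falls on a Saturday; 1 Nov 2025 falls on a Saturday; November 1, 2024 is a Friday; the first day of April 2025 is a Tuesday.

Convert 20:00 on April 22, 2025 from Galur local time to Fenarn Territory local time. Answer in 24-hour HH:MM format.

1 February 2025 is a Saturday, so the first Friday is February 7 and the fourth is February 28.
1 November 2025 is a Saturday, so the first Sunday is November 2 and the second is November 9.
April 22, 2025 lies within the daylight-saving period (28 February – 9 November), so Galur is on daylight time, UTC+04:00.
20:00 Galur − 4h = 16:00 UTC.
1 November 2024 is a Friday, so the first Sunday is November 3 and the second is November 10.
1 April 2025 is a Tuesday, so the first Saturday is April 5 and the third is April 19.
At the standard offset (UTC+02:00), 16:00 UTC + 2h = 18:00 Fenarn Territory standard time.
Daylight saving runs 10 November 2024 – 19 April 2025; the standard-time date in Fenarn Territory, April 22, 2025, is outside that window, so Fenarn Territory is on standard time at UTC+02:00.
16:00 UTC + 2h = 18:00 Fenarn Territory.

18:00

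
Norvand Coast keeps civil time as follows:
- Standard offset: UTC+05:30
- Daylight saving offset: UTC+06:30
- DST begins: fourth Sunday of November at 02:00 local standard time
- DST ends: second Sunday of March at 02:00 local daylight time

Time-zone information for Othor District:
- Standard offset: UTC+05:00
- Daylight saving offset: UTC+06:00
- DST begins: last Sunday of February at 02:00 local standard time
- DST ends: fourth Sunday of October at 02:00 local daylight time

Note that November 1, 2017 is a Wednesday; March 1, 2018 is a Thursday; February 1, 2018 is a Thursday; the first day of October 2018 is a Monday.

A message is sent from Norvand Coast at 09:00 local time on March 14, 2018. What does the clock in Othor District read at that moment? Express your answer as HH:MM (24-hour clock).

09:30

1 November 2017 is a Wednesday, so the first Sunday is November 5 and the fourth is November 26.
1 March 2018 is a Thursday, so the first Sunday is March 4 and the second is March 11.
Daylight saving runs 26 November 2017 – 11 March 2018; March 14, 2018 is outside that window, so Norvand Coast is on standard time at UTC+05:30.
09:00 Norvand Coast − 5h30m = 03:30 UTC.
1 February 2018 is a Thursday, so Sundays fall on 4, 11, 18, 25; the last is February 25.
1 October 2018 is a Monday, so the first Sunday is October 7 and the fourth is October 28.
At the standard offset (UTC+05:00), 03:30 UTC + 5h = 08:30 Othor District standard time.
Daylight saving runs 25 February – 28 October; the standard-time date in Othor District, March 14, 2018, is inside that window, so Othor District is at UTC+06:00.
03:30 UTC + 6h = 09:30 Othor District.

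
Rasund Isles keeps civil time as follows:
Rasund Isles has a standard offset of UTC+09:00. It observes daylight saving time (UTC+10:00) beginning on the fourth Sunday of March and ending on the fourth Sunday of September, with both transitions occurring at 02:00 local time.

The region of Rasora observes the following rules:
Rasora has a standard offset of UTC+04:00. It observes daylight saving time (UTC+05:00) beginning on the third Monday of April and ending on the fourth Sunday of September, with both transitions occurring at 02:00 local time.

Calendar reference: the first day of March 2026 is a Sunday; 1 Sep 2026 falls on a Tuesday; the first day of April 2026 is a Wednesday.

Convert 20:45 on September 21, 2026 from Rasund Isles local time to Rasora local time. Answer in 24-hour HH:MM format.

1 March 2026 is a Sunday, so the first Sunday is March 1 and the fourth is March 22.
1 September 2026 is a Tuesday, so the first Sunday is September 6 and the fourth is September 27.
September 21, 2026 lies within the daylight-saving period (22 March – 27 September), so Rasund Isles is on daylight time, UTC+10:00.
20:45 Rasund Isles − 10h = 10:45 UTC.
1 April 2026 is a Wednesday, so the first Monday is April 6 and the third is April 20.
1 September 2026 is a Tuesday, so the first Sunday is September 6 and the fourth is September 27.
At the standard offset (UTC+04:00), 10:45 UTC + 4h = 14:45 Rasora standard time.
Daylight saving runs 20 April – 27 September; the standard-time date in Rasora, September 21, 2026, is inside that window, so Rasora is at UTC+05:00.
10:45 UTC + 5h = 15:45 Rasora.

15:45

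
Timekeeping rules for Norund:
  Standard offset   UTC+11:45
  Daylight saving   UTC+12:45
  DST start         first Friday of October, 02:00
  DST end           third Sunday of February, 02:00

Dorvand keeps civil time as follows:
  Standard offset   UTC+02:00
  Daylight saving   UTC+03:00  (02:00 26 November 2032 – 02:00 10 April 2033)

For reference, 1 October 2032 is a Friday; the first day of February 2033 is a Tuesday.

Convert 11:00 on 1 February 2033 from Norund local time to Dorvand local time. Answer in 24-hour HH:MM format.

01:15

1 October 2032 is a Friday, so the first Friday is October 1.
1 February 2033 is a Tuesday, so the first Sunday is February 6 and the third is February 20.
1 February 2033 lies within the daylight-saving period (1 October 2032 – 20 February 2033), so Norund is on daylight time, UTC+12:45.
11:00 Norund − 12h45m = 22:15 UTC (rolling into the previous day, 31 January 2033).
At the standard offset (UTC+02:00), 22:15 UTC + 2h = 00:15 Dorvand standard time (rolling into the next day, 1 February 2033).
Daylight saving runs 26 November 2032 – 10 April 2033; the standard-time date in Dorvand, 1 February 2033, is inside that window, so Dorvand is at UTC+03:00.
22:15 UTC + 3h = 01:15 Dorvand (rolling into the next day, 1 February 2033).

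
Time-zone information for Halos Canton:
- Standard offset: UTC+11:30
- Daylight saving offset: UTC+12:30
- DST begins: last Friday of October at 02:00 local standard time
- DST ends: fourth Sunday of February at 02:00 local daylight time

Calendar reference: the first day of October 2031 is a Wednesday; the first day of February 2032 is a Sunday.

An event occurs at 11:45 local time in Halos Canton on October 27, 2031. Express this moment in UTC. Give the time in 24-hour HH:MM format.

00:15

1 October 2031 is a Wednesday, so Fridays fall on 3, 10, 17, 24, 31; the last is October 31.
1 February 2032 is a Sunday, so the first Sunday is February 1 and the fourth is February 22.
October 27, 2031 does not fall between 31 October 2031 and 22 February 2032, so daylight saving is not in effect and Halos Canton is at UTC+11:30.
11:45 local − 11h30m = 00:15 UTC.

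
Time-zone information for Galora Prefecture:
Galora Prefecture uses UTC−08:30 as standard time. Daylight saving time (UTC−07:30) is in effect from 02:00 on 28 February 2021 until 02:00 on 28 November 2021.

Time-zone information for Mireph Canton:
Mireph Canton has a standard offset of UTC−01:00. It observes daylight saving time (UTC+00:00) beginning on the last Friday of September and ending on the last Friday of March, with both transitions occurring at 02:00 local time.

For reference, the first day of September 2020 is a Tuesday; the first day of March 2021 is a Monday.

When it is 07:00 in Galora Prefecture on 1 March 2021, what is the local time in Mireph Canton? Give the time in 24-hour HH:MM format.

14:30

Daylight saving runs 28 February – 28 November; 1 March 2021 is inside that window, so Galora Prefecture is at UTC−07:30.
07:00 Galora Prefecture + 7h30m = 14:30 UTC.
1 September 2020 is a Tuesday, so Fridays fall on 4, 11, 18, 25; the last is September 25.
1 March 2021 is a Monday, so Fridays fall on 5, 12, 19, 26; the last is March 26.
At the standard offset (UTC−01:00), 14:30 UTC − 1h = 13:30 Mireph Canton standard time.
The standard-time date in Mireph Canton, 1 March 2021, falls between 25 September 2020 and 26 March 2021, so daylight saving is in effect and Mireph Canton is at UTC+00:00.
14:30 UTC + 0h = 14:30 Mireph Canton.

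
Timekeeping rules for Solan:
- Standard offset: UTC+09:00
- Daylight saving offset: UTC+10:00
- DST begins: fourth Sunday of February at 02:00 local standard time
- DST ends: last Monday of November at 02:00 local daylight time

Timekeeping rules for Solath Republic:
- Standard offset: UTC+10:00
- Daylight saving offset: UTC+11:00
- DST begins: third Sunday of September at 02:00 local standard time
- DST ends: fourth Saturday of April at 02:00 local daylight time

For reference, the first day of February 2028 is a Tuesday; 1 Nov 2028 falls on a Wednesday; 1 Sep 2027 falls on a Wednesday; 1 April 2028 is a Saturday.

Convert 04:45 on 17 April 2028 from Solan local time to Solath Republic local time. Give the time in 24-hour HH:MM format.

05:45

1 February 2028 is a Tuesday, so the first Sunday is February 6 and the fourth is February 27.
1 November 2028 is a Wednesday, so Mondays fall on 6, 13, 20, 27; the last is November 27.
17 April 2028 falls between 27 February and 27 November, so daylight saving is in effect and Solan is at UTC+10:00.
04:45 Solan − 10h = 18:45 UTC (rolling into the previous day, 16 April 2028).
1 September 2027 is a Wednesday, so the first Sunday is September 5 and the third is September 19.
1 April 2028 is a Saturday, so the first Saturday is April 1 and the fourth is April 22.
At the standard offset (UTC+10:00), 18:45 UTC + 10h = 04:45 Solath Republic standard time (rolling into the next day, 17 April 2028).
The standard-time date in Solath Republic, 17 April 2028, falls between 19 September 2027 and 22 April 2028, so daylight saving is in effect and Solath Republic is at UTC+11:00.
18:45 UTC + 11h = 05:45 Solath Republic (rolling into the next day, 17 April 2028).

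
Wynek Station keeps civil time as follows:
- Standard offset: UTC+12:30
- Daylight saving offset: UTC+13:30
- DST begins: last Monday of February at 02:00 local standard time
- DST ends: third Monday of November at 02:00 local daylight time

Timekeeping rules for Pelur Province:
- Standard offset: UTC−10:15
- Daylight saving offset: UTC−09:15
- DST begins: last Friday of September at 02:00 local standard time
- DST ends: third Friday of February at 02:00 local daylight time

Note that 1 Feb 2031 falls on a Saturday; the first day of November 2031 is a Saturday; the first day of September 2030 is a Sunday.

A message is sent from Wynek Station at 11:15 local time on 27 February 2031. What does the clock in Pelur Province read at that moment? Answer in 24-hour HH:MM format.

1 February 2031 is a Saturday, so Mondays fall on 3, 10, 17, 24; the last is February 24.
1 November 2031 is a Saturday, so the first Monday is November 3 and the third is November 17.
Daylight saving runs 24 February – 17 November; 27 February 2031 is inside that window, so Wynek Station is at UTC+13:30.
11:15 Wynek Station − 13h30m = 21:45 UTC (rolling into the previous day, 26 February 2031).
1 September 2030 is a Sunday, so Fridays fall on 6, 13, 20, 27; the last is September 27.
1 February 2031 is a Saturday, so the first Friday is February 7 and the third is February 21.
At the standard offset (UTC−10:15), 21:45 UTC − 10h15m = 11:30 Pelur Province standard time.
The standard-time date in Pelur Province, 26 February 2031, does not fall between 27 September 2030 and 21 February 2031, so daylight saving is not in effect and Pelur Province is at UTC−10:15.
21:45 UTC − 10h15m = 11:30 Pelur Province.

11:30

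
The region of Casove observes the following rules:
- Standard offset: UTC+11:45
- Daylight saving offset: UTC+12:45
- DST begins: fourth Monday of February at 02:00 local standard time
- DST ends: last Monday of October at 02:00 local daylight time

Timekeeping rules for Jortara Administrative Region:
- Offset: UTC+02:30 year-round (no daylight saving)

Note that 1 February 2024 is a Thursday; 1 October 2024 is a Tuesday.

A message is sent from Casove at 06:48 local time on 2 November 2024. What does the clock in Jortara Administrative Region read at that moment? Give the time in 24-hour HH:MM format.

21:33

1 February 2024 is a Thursday, so the first Monday is February 5 and the fourth is February 26.
1 October 2024 is a Tuesday, so Mondays fall on 7, 14, 21, 28; the last is October 28.
Daylight saving runs 26 February – 28 October; 2 November 2024 is outside that window, so Casove is on standard time at UTC+11:45.
06:48 Casove − 11h45m = 19:03 UTC (rolling into the previous day, 1 November 2024).
Jortara Administrative Region stays on UTC+02:30 all year.
19:03 UTC + 2h30m = 21:33 Jortara Administrative Region.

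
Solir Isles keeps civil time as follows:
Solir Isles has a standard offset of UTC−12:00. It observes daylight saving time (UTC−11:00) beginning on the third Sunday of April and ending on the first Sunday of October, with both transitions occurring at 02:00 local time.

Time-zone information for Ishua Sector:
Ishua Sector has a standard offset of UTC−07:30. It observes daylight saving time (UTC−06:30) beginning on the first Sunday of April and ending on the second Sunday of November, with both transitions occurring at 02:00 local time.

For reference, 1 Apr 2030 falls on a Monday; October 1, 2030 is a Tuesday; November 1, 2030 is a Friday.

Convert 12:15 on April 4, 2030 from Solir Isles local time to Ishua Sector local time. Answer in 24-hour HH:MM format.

1 April 2030 is a Monday, so the first Sunday is April 7 and the third is April 21.
1 October 2030 is a Tuesday, so the first Sunday is October 6.
April 4, 2030 does not fall between 21 April and 6 October, so daylight saving is not in effect and Solir Isles is at UTC−12:00.
12:15 Solir Isles + 12h = 00:15 UTC (rolling into the next day, 5 April 2030).
1 April 2030 is a Monday, so the first Sunday is April 7.
1 November 2030 is a Friday, so the first Sunday is November 3 and the second is November 10.
At the standard offset (UTC−07:30), 00:15 UTC − 7h30m = 16:45 Ishua Sector standard time (rolling into the previous day, 4 April 2030).
The standard-time date in Ishua Sector, April 4, 2030, is outside the daylight-saving period (7 April – 10 November), so Ishua Sector is on standard time, UTC−07:30.
00:15 UTC − 7h30m = 16:45 Ishua Sector (rolling into the previous day, 4 April 2030).

16:45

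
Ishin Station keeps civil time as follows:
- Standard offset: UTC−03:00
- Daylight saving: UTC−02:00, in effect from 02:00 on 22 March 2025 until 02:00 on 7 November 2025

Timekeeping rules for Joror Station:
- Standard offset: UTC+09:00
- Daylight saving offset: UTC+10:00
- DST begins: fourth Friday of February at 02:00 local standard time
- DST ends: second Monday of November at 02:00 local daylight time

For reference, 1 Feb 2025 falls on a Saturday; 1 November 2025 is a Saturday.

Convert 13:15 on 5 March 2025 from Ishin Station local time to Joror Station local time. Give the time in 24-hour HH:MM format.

02:15

5 March 2025 is outside the daylight-saving period (22 March – 7 November), so Ishin Station is on standard time, UTC−03:00.
13:15 Ishin Station + 3h = 16:15 UTC.
1 February 2025 is a Saturday, so the first Friday is February 7 and the fourth is February 28.
1 November 2025 is a Saturday, so the first Monday is November 3 and the second is November 10.
At the standard offset (UTC+09:00), 16:15 UTC + 9h = 01:15 Joror Station standard time (rolling into the next day, 6 March 2025).
The standard-time date in Joror Station, 6 March 2025, lies within the daylight-saving period (28 February – 10 November), so Joror Station is on daylight time, UTC+10:00.
16:15 UTC + 10h = 02:15 Joror Station (rolling into the next day, 6 March 2025).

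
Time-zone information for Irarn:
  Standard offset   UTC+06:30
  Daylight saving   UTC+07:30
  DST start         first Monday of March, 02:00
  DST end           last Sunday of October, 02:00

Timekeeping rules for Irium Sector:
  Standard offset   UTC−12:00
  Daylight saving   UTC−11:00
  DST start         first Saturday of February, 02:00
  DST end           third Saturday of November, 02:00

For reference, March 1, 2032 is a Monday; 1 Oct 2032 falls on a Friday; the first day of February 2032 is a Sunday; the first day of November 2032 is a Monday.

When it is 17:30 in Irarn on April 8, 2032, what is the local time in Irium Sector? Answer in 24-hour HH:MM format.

1 March 2032 is a Monday, so the first Monday is March 1.
1 October 2032 is a Friday, so Sundays fall on 3, 10, 17, 24, 31; the last is October 31.
April 8, 2032 falls between 1 March and 31 October, so daylight saving is in effect and Irarn is at UTC+07:30.
17:30 Irarn − 7h30m = 10:00 UTC.
1 February 2032 is a Sunday, so the first Saturday is February 7.
1 November 2032 is a Monday, so the first Saturday is November 6 and the third is November 20.
At the standard offset (UTC−12:00), 10:00 UTC − 12h = 22:00 Irium Sector standard time (rolling into the previous day, 7 April 2032).
The standard-time date in Irium Sector, April 7, 2032, lies within the daylight-saving period (7 February – 20 November), so Irium Sector is on daylight time, UTC−11:00.
10:00 UTC − 11h = 23:00 Irium Sector (rolling into the previous day, 7 April 2032).

23:00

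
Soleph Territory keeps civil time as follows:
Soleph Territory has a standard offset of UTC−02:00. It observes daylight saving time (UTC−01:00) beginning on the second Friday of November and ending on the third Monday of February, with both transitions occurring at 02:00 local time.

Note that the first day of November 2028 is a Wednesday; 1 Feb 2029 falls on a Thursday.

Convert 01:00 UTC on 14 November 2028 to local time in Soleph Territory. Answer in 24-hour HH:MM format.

1 November 2028 is a Wednesday, so the first Friday is November 3 and the second is November 10.
1 February 2029 is a Thursday, so the first Monday is February 5 and the third is February 19.
At the standard offset (UTC−02:00), 01:00 UTC − 2h = 23:00 Soleph Territory standard time (rolling into the previous day, 13 November 2028).
The standard-time date in Soleph Territory, 13 November 2028, falls between 10 November 2028 and 19 February 2029, so daylight saving is in effect and Soleph Territory is at UTC−01:00.
01:00 UTC − 1h = 00:00 local.

00:00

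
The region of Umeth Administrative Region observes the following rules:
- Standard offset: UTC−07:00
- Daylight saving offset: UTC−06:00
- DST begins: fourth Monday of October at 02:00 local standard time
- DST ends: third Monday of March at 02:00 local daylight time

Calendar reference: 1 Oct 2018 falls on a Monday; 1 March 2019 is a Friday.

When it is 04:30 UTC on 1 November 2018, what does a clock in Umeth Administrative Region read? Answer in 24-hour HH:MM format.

22:30

1 October 2018 is a Monday, so the first Monday is October 1 and the fourth is October 22.
1 March 2019 is a Friday, so the first Monday is March 4 and the third is March 18.
At the standard offset (UTC−07:00), 04:30 UTC − 7h = 21:30 Umeth Administrative Region standard time (rolling into the previous day, 31 October 2018).
Daylight saving runs 22 October 2018 – 18 March 2019; the standard-time date in Umeth Administrative Region, 31 October 2018, is inside that window, so Umeth Administrative Region is at UTC−06:00.
04:30 UTC − 6h = 22:30 local (rolling into the previous day, 31 October 2018).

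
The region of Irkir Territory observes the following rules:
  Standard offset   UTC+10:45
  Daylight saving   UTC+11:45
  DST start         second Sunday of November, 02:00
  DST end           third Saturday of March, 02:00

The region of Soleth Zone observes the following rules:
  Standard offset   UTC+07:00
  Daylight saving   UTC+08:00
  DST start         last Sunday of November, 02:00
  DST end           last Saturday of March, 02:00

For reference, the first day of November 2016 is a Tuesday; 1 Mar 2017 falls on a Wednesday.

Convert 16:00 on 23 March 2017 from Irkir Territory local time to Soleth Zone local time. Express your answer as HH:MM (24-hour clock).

13:15

1 November 2016 is a Tuesday, so the first Sunday is November 6 and the second is November 13.
1 March 2017 is a Wednesday, so the first Saturday is March 4 and the third is March 18.
23 March 2017 is outside the daylight-saving period (13 November 2016 – 18 March 2017), so Irkir Territory is on standard time, UTC+10:45.
16:00 Irkir Territory − 10h45m = 05:15 UTC.
1 November 2016 is a Tuesday, so Sundays fall on 6, 13, 20, 27; the last is November 27.
1 March 2017 is a Wednesday, so Saturdays fall on 4, 11, 18, 25; the last is March 25.
At the standard offset (UTC+07:00), 05:15 UTC + 7h = 12:15 Soleth Zone standard time.
The standard-time date in Soleth Zone, 23 March 2017, falls between 27 November 2016 and 25 March 2017, so daylight saving is in effect and Soleth Zone is at UTC+08:00.
05:15 UTC + 8h = 13:15 Soleth Zone.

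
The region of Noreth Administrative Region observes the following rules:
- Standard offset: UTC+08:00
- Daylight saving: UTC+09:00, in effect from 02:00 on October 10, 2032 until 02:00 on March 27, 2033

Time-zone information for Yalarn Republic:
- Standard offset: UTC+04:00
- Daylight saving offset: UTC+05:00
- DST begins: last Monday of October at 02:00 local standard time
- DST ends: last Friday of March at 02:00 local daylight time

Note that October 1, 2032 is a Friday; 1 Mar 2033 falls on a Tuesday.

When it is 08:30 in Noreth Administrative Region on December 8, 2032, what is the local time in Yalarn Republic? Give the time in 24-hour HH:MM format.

04:30

Daylight saving runs 10 October 2032 – 27 March 2033; December 8, 2032 is inside that window, so Noreth Administrative Region is at UTC+09:00.
08:30 Noreth Administrative Region − 9h = 23:30 UTC (rolling into the previous day, 7 December 2032).
1 October 2032 is a Friday, so Mondays fall on 4, 11, 18, 25; the last is October 25.
1 March 2033 is a Tuesday, so Fridays fall on 4, 11, 18, 25; the last is March 25.
At the standard offset (UTC+04:00), 23:30 UTC + 4h = 03:30 Yalarn Republic standard time (rolling into the next day, 8 December 2032).
The standard-time date in Yalarn Republic, December 8, 2032, falls between 25 October 2032 and 25 March 2033, so daylight saving is in effect and Yalarn Republic is at UTC+05:00.
23:30 UTC + 5h = 04:30 Yalarn Republic (rolling into the next day, 8 December 2032).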